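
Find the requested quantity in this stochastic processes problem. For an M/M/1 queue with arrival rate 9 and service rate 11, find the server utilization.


rho = lambda/mu
= 9/11
= 0.8182

0.8182


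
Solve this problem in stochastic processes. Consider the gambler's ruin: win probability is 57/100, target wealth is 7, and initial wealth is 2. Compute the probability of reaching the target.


Gambler's ruin formula:
r = q/p = 0.4300/0.5700 = 0.7544
P(win) = (1 - r^i)/(1 - r^N)
= (1 - 0.7544^2)/(1 - 0.7544^7)
= 0.5005

0.5005


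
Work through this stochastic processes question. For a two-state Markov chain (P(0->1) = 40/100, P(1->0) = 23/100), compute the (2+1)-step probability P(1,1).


P^3 = P^2 * P^1
Computing via matrix multiplication of the transition matrix.
Entry (1,1) of P^3 = 0.6534

0.6534


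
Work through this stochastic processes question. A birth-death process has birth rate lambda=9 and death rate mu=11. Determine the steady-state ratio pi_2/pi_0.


For birth-death process, pi_n/pi_0 = (lambda/mu)^n
= (9/11)^2
= 0.6694

0.6694


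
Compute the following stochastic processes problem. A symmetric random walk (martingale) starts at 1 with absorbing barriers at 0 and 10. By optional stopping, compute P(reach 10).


By optional stopping theorem: E(M at tau) = M(0) = 1
P(hit 10)*10 + P(hit 0)*0 = 1
P(hit 10) = (1 - 0)/(10 - 0) = 1/10 = 0.1000

0.1000


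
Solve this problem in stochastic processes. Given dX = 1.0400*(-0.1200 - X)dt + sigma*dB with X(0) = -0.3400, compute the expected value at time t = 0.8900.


E[X(t)] = mu + (X(0) - mu)*exp(-theta*t)
= -0.1200 + (-0.3400 - -0.1200)*exp(-1.0400*0.8900)
= -0.1200 + -0.2200 * 0.3963
= -0.2072

-0.2072


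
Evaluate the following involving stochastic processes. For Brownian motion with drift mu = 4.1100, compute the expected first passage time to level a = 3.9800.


Expected first passage time = a/mu
= 3.9800/4.1100
= 0.9684

0.9684


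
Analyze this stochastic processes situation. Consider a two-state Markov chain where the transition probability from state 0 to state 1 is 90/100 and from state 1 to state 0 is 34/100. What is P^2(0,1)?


Computing P^2 by matrix multiplication.
P = [[0.1000, 0.9000], [0.3400, 0.6600]]
After raising P to the power 2:
P^2(0,1) = 0.6840

0.6840


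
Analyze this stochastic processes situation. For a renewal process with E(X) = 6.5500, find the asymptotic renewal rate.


Long-run renewal rate = 1/E(X)
= 1/6.5500
= 0.1527

0.1527


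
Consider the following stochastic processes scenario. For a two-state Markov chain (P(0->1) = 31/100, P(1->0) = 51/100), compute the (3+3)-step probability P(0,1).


P^6 = P^3 * P^3
Computing via matrix multiplication of the transition matrix.
Entry (0,1) of P^6 = 0.3780

0.3780


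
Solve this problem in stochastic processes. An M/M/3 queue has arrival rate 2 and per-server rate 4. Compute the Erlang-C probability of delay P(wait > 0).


a = lambda/mu = 0.5000
rho = a/c = 0.1667
Erlang-C formula applied:
C(c,a) = 0.0152

0.0152


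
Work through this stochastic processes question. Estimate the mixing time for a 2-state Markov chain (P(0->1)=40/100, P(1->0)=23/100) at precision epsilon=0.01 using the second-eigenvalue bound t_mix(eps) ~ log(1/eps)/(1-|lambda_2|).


lambda_2 = |1 - p01 - p10| = |1 - 0.4000 - 0.2300| = 0.3700
t_mix ~ log(1/eps)/(1 - |lambda_2|)
= log(100)/(1 - 0.3700) = 4.6052/0.6300
= 7.3098

7.3098


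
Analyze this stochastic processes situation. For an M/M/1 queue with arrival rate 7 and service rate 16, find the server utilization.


rho = lambda/mu
= 7/16
= 0.4375

0.4375


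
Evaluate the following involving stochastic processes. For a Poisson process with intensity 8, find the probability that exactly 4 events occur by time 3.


P(N(t)=k) = (lambda*t)^k * exp(-lambda*t) / k!
lambda*t = 24
= 24^4 * exp(-24) / 4!
= 331776 * 3.7751e-11 / 24
= 5.2187e-07

5.2187e-07


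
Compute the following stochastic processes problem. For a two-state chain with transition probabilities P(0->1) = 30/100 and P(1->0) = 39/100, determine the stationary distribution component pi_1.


Stationary distribution: pi_0 = p10/(p01+p10), pi_1 = p01/(p01+p10)
p01 = 0.3000, p10 = 0.3900
pi_1 = 0.4348

0.4348


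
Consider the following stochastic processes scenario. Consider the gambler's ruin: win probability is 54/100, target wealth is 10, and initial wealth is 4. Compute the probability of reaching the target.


Gambler's ruin formula:
r = q/p = 0.4600/0.5400 = 0.8519
P(win) = (1 - r^i)/(1 - r^N)
= (1 - 0.8519^4)/(1 - 0.8519^10)
= 0.5927

0.5927


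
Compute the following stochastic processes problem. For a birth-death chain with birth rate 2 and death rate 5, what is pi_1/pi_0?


For birth-death process, pi_n/pi_0 = (lambda/mu)^n
= (2/5)^1
= 0.4000

0.4000


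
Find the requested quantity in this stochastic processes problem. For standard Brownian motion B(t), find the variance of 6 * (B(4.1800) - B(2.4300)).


Var(alpha*(B(t)-B(s))) = alpha^2 * (t-s)
= 6^2 * (4.1800 - 2.4300)
= 36 * 1.7500
= 63.0000

63.0000


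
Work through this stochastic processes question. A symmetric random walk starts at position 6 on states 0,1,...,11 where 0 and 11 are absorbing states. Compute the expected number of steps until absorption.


For symmetric RW on 0,...,N with absorbing barriers, E(i) = i*(N-i)
E(6) = 6 * 5 = 30

30


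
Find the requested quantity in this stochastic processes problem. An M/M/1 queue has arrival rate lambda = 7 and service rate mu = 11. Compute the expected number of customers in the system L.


rho = 7/11 = 0.6364
L = rho/(1-rho)
= 0.6364/0.3636
= 1.7500

1.7500


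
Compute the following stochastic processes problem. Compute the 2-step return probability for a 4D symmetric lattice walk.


P(return in 2 steps) = P(reverse first step) = 1/(2d)
= 1/8
= 0.1250

0.1250


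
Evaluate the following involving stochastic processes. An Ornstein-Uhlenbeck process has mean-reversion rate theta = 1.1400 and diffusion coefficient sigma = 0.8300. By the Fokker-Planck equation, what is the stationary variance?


Stationary variance = sigma^2 / (2*theta)
= 0.8300^2 / (2*1.1400)
= 0.6889 / 2.2800
= 0.3021

0.3021


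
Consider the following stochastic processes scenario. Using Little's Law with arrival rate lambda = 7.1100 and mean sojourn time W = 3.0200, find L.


Little's Law: L = lambda * W
= 7.1100 * 3.0200
= 21.4722

21.4722


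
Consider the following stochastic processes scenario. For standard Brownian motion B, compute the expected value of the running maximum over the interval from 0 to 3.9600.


E(max B(s)) = sqrt(2t/pi)
= sqrt(2*3.9600/pi)
= sqrt(2.5210)
= 1.5878

1.5878


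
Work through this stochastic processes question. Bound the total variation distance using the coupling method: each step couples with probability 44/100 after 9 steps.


TV distance bound <= (1-delta)^n
= (1 - 0.4400)^9
= 0.5600^9
= 0.0054

0.0054


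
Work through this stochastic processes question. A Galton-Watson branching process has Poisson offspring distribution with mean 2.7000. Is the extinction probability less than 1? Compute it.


Since mu = 2.7000 > 1, extinction prob q < 1.
Solve s = exp(mu*(s-1)) iteratively.
q = 0.0844

0.0844


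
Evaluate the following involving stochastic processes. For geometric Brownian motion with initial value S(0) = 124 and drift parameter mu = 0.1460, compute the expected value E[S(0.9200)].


E[S(t)] = S(0) * exp(mu * t)
= 124 * exp(0.1460 * 0.9200)
= 124 * 1.1438
= 141.8261

141.8261


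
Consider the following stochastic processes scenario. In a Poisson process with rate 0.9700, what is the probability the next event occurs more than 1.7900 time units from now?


P(X > t) = exp(-lambda * t)
= exp(-0.9700 * 1.7900)
= exp(-1.7363) = 0.1762

0.1762


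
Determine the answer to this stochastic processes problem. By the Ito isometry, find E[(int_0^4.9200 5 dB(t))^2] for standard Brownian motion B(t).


By Ito isometry: E[(int f dB)^2] = int f^2 dt
= 5^2 * 4.9200
= 25 * 4.9200 = 123.0000

123.0000


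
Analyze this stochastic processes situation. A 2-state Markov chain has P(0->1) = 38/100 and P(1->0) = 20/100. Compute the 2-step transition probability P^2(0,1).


Computing P^2 by matrix multiplication.
P = [[0.6200, 0.3800], [0.2000, 0.8000]]
After raising P to the power 2:
P^2(0,1) = 0.5396

0.5396


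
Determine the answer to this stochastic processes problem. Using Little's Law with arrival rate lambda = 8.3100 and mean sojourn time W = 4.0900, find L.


Little's Law: L = lambda * W
= 8.3100 * 4.0900
= 33.9879

33.9879


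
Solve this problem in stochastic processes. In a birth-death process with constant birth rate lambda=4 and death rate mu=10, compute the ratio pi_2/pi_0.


For birth-death process, pi_n/pi_0 = (lambda/mu)^n
= (4/10)^2
= 0.1600

0.1600


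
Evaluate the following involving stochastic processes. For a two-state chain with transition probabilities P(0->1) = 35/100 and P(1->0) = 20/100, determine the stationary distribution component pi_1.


Stationary distribution: pi_0 = p10/(p01+p10), pi_1 = p01/(p01+p10)
p01 = 0.3500, p10 = 0.2000
pi_1 = 0.6364

0.6364


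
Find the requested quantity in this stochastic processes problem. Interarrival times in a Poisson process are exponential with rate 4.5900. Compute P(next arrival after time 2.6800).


P(X > t) = exp(-lambda * t)
= exp(-4.5900 * 2.6800)
= exp(-12.3012) = 4.5463e-06

4.5463e-06


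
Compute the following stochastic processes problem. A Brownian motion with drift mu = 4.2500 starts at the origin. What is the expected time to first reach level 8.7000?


Expected first passage time = a/mu
= 8.7000/4.2500
= 2.0471

2.0471


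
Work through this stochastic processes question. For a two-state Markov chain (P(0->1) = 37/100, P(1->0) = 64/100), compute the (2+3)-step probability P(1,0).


P^5 = P^2 * P^3
Computing via matrix multiplication of the transition matrix.
Entry (1,0) of P^5 = 0.6337

0.6337


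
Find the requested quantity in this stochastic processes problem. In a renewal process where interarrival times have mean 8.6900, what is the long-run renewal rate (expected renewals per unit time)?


Long-run renewal rate = 1/E(X)
= 1/8.6900
= 0.1151

0.1151


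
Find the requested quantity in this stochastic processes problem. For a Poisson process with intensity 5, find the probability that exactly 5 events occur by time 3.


P(N(t)=k) = (lambda*t)^k * exp(-lambda*t) / k!
lambda*t = 15
= 15^5 * exp(-15) / 5!
= 759375 * 3.0590e-07 / 120
= 0.0019

0.0019


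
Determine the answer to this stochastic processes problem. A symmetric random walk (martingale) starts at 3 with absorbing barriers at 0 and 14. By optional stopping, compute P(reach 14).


By optional stopping theorem: E(M at tau) = M(0) = 3
P(hit 14)*14 + P(hit 0)*0 = 3
P(hit 14) = (3 - 0)/(14 - 0) = 3/14 = 0.2143

0.2143


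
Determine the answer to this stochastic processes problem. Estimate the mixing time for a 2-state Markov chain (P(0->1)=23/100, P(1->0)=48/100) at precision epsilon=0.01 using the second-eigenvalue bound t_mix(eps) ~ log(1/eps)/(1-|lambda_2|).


lambda_2 = |1 - p01 - p10| = |1 - 0.2300 - 0.4800| = 0.2900
t_mix ~ log(1/eps)/(1 - |lambda_2|)
= log(100)/(1 - 0.2900) = 4.6052/0.7100
= 6.4862

6.4862


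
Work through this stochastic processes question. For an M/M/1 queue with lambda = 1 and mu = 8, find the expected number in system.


rho = 1/8 = 0.1250
L = rho/(1-rho)
= 0.1250/0.8750
= 0.1429

0.1429


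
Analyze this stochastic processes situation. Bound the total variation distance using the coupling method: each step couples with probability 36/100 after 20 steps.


TV distance bound <= (1-delta)^n
= (1 - 0.3600)^20
= 0.6400^20
= 1.3292e-04

1.3292e-04


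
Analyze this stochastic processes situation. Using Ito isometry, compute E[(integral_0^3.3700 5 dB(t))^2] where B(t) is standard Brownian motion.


By Ito isometry: E[(int f dB)^2] = int f^2 dt
= 5^2 * 3.3700
= 25 * 3.3700 = 84.2500

84.2500


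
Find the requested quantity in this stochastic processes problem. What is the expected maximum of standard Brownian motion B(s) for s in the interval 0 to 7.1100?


E(max B(s)) = sqrt(2t/pi)
= sqrt(2*7.1100/pi)
= sqrt(4.5264)
= 2.1275

2.1275


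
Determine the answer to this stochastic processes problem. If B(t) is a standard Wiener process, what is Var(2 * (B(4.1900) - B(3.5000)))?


Var(alpha*(B(t)-B(s))) = alpha^2 * (t-s)
= 2^2 * (4.1900 - 3.5000)
= 4 * 0.6900
= 2.7600

2.7600


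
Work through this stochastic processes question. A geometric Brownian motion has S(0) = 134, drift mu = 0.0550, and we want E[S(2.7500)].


E[S(t)] = S(0) * exp(mu * t)
= 134 * exp(0.0550 * 2.7500)
= 134 * 1.1633
= 155.8805

155.8805


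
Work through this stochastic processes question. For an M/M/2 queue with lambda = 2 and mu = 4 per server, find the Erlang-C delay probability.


a = lambda/mu = 0.5000
rho = a/c = 0.2500
Erlang-C formula applied:
C(c,a) = 0.1000

0.1000


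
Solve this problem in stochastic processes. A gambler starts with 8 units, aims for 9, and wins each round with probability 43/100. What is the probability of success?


Gambler's ruin formula:
r = q/p = 0.5700/0.4300 = 1.3256
P(win) = (1 - r^i)/(1 - r^N)
= (1 - 1.3256^8)/(1 - 1.3256^9)
= 0.7333

0.7333


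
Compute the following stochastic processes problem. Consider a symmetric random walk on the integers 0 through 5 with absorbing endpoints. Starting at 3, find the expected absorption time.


For symmetric RW on 0,...,N with absorbing barriers, E(i) = i*(N-i)
E(3) = 3 * 2 = 6

6


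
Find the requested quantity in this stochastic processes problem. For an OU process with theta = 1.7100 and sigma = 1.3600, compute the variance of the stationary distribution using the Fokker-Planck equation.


Stationary variance = sigma^2 / (2*theta)
= 1.3600^2 / (2*1.7100)
= 1.8496 / 3.4200
= 0.5408

0.5408


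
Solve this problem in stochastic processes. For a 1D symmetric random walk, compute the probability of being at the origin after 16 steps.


P(S(16) = 0) = C(16,8) / 4^8
= 12870 / 65536
= 0.1964

0.1964


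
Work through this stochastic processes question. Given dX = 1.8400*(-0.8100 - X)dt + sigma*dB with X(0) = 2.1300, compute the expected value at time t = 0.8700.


E[X(t)] = mu + (X(0) - mu)*exp(-theta*t)
= -0.8100 + (2.1300 - -0.8100)*exp(-1.8400*0.8700)
= -0.8100 + 2.9400 * 0.2017
= -0.2169

-0.2169


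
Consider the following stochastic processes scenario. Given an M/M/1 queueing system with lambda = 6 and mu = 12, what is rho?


rho = lambda/mu
= 6/12
= 0.5000

0.5000


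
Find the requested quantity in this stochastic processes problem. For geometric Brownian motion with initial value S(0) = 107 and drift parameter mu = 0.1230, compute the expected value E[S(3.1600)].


E[S(t)] = S(0) * exp(mu * t)
= 107 * exp(0.1230 * 3.1600)
= 107 * 1.4750
= 157.8285

157.8285


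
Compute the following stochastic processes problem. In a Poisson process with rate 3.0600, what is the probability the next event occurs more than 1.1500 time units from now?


P(X > t) = exp(-lambda * t)
= exp(-3.0600 * 1.1500)
= exp(-3.5190) = 0.0296

0.0296


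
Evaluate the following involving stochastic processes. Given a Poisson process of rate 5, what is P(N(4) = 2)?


P(N(t)=k) = (lambda*t)^k * exp(-lambda*t) / k!
lambda*t = 20
= 20^2 * exp(-20) / 2!
= 400 * 2.0612e-09 / 2
= 4.1223e-07

4.1223e-07


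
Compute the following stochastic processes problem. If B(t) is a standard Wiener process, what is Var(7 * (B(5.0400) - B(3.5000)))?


Var(alpha*(B(t)-B(s))) = alpha^2 * (t-s)
= 7^2 * (5.0400 - 3.5000)
= 49 * 1.5400
= 75.4600

75.4600


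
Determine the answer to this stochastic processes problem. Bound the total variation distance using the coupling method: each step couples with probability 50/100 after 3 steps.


TV distance bound <= (1-delta)^n
= (1 - 0.5000)^3
= 0.5000^3
= 0.1250

0.1250


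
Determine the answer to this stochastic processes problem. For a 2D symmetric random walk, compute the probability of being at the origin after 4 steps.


P = C(4,2)^2 / 4^4
= 6^2 / 256
= 36 / 256
= 0.1406

0.1406


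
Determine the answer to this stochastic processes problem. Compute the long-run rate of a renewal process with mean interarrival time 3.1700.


Long-run renewal rate = 1/E(X)
= 1/3.1700
= 0.3155

0.3155


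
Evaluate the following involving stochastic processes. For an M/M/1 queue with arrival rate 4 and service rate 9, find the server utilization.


rho = lambda/mu
= 4/9
= 0.4444

0.4444


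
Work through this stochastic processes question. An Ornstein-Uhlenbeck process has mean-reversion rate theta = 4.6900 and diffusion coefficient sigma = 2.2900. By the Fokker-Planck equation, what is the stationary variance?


Stationary variance = sigma^2 / (2*theta)
= 2.2900^2 / (2*4.6900)
= 5.2441 / 9.3800
= 0.5591

0.5591


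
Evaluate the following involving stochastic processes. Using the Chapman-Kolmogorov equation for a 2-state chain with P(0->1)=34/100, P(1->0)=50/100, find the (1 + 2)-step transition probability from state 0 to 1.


P^3 = P^1 * P^2
Computing via matrix multiplication of the transition matrix.
Entry (0,1) of P^3 = 0.4031

0.4031


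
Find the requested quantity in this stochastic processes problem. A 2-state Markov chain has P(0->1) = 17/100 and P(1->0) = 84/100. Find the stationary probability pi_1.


Stationary distribution: pi_0 = p10/(p01+p10), pi_1 = p01/(p01+p10)
p01 = 0.1700, p10 = 0.8400
pi_1 = 0.1683

0.1683


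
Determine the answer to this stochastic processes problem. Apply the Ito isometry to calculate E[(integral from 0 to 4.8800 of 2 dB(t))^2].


By Ito isometry: E[(int f dB)^2] = int f^2 dt
= 2^2 * 4.8800
= 4 * 4.8800 = 19.5200

19.5200


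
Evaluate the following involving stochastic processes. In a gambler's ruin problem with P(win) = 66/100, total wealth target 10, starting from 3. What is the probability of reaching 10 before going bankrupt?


Gambler's ruin formula:
r = q/p = 0.3400/0.6600 = 0.5152
P(win) = (1 - r^i)/(1 - r^N)
= (1 - 0.5152^3)/(1 - 0.5152^10)
= 0.8644

0.8644


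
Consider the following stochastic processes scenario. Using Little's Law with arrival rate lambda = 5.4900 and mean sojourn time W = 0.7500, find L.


Little's Law: L = lambda * W
= 5.4900 * 0.7500
= 4.1175

4.1175


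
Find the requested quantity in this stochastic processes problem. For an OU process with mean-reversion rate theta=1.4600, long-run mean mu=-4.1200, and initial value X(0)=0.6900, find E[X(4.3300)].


E[X(t)] = mu + (X(0) - mu)*exp(-theta*t)
= -4.1200 + (0.6900 - -4.1200)*exp(-1.4600*4.3300)
= -4.1200 + 4.8100 * 0.0018
= -4.1114

-4.1114


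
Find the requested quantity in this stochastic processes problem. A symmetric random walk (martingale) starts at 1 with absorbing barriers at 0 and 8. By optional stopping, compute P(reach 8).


By optional stopping theorem: E(M at tau) = M(0) = 1
P(hit 8)*8 + P(hit 0)*0 = 1
P(hit 8) = (1 - 0)/(8 - 0) = 1/8 = 0.1250

0.1250


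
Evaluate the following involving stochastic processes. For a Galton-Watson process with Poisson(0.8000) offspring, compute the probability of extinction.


Since mu = 0.8000 <= 1, extinction probability = 1.

1.0000


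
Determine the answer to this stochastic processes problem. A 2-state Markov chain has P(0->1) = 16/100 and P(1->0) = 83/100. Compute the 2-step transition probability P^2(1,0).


Computing P^2 by matrix multiplication.
P = [[0.8400, 0.1600], [0.8300, 0.1700]]
After raising P to the power 2:
P^2(1,0) = 0.8383

0.8383


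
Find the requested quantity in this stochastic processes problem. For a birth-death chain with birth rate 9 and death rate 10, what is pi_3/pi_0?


For birth-death process, pi_n/pi_0 = (lambda/mu)^n
= (9/10)^3
= 0.7290

0.7290


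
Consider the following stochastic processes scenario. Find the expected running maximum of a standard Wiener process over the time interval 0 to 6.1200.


E(max B(s)) = sqrt(2t/pi)
= sqrt(2*6.1200/pi)
= sqrt(3.8961)
= 1.9739

1.9739


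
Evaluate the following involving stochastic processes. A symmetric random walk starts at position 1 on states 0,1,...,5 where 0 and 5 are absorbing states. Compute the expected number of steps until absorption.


For symmetric RW on 0,...,N with absorbing barriers, E(i) = i*(N-i)
E(1) = 1 * 4 = 4

4


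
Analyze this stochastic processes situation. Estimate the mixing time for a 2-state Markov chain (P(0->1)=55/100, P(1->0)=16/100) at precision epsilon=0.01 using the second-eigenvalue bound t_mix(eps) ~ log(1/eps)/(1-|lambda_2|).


lambda_2 = |1 - p01 - p10| = |1 - 0.5500 - 0.1600| = 0.2900
t_mix ~ log(1/eps)/(1 - |lambda_2|)
= log(100)/(1 - 0.2900) = 4.6052/0.7100
= 6.4862

6.4862


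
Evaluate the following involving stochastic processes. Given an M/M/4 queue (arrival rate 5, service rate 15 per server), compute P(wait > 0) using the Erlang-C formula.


a = lambda/mu = 0.3333
rho = a/c = 0.0833
Erlang-C formula applied:
C(c,a) = 4.0209e-04

4.0209e-04


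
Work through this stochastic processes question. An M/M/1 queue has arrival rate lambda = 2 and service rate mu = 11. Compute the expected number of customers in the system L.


rho = 2/11 = 0.1818
L = rho/(1-rho)
= 0.1818/0.8182
= 0.2222

0.2222


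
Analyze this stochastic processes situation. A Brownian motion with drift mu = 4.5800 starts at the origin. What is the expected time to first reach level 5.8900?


Expected first passage time = a/mu
= 5.8900/4.5800
= 1.2860

1.2860


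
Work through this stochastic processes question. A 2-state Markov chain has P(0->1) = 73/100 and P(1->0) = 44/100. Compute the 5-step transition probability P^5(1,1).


Computing P^5 by matrix multiplication.
P = [[0.2700, 0.7300], [0.4400, 0.5600]]
After raising P to the power 5:
P^5(1,1) = 0.6239

0.6239


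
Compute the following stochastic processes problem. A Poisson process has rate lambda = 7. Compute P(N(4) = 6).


P(N(t)=k) = (lambda*t)^k * exp(-lambda*t) / k!
lambda*t = 28
= 28^6 * exp(-28) / 6!
= 481890304 * 6.9144e-13 / 720
= 4.6278e-07

4.6278e-07


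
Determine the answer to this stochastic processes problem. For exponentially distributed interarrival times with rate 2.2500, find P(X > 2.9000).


P(X > t) = exp(-lambda * t)
= exp(-2.2500 * 2.9000)
= exp(-6.5250) = 0.0015

0.0015


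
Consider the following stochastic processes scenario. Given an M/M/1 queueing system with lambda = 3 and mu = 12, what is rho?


rho = lambda/mu
= 3/12
= 0.2500

0.2500


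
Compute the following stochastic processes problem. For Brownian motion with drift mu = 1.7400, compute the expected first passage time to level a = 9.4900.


Expected first passage time = a/mu
= 9.4900/1.7400
= 5.4540

5.4540


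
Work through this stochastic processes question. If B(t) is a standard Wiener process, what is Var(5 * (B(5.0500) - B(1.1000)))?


Var(alpha*(B(t)-B(s))) = alpha^2 * (t-s)
= 5^2 * (5.0500 - 1.1000)
= 25 * 3.9500
= 98.7500

98.7500


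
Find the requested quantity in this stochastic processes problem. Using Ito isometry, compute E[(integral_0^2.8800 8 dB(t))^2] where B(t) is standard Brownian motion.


By Ito isometry: E[(int f dB)^2] = int f^2 dt
= 8^2 * 2.8800
= 64 * 2.8800 = 184.3200

184.3200


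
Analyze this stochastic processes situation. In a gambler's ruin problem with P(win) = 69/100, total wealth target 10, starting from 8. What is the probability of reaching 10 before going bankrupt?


Gambler's ruin formula:
r = q/p = 0.3100/0.6900 = 0.4493
P(win) = (1 - r^i)/(1 - r^N)
= (1 - 0.4493^8)/(1 - 0.4493^10)
= 0.9987

0.9987


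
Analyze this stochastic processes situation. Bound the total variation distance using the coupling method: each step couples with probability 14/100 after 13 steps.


TV distance bound <= (1-delta)^n
= (1 - 0.1400)^13
= 0.8600^13
= 0.1408

0.1408


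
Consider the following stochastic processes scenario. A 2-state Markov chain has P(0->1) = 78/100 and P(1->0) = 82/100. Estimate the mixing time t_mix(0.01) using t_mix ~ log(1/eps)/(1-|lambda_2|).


lambda_2 = |1 - p01 - p10| = |1 - 0.7800 - 0.8200| = 0.6000
t_mix ~ log(1/eps)/(1 - |lambda_2|)
= log(100)/(1 - 0.6000) = 4.6052/0.4000
= 11.5129

11.5129


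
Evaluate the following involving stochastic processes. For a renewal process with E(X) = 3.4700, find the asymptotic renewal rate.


Long-run renewal rate = 1/E(X)
= 1/3.4700
= 0.2882

0.2882


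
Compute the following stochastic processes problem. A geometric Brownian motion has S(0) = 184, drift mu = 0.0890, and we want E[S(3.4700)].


E[S(t)] = S(0) * exp(mu * t)
= 184 * exp(0.0890 * 3.4700)
= 184 * 1.3618
= 250.5769

250.5769


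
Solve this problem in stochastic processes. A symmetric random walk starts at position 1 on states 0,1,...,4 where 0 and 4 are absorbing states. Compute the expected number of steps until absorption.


For symmetric RW on 0,...,N with absorbing barriers, E(i) = i*(N-i)
E(1) = 1 * 3 = 3

3


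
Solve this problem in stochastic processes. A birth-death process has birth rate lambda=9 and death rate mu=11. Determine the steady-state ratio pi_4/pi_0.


For birth-death process, pi_n/pi_0 = (lambda/mu)^n
= (9/11)^4
= 0.4481

0.4481


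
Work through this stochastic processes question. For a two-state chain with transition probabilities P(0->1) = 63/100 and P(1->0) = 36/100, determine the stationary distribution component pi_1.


Stationary distribution: pi_0 = p10/(p01+p10), pi_1 = p01/(p01+p10)
p01 = 0.6300, p10 = 0.3600
pi_1 = 0.6364

0.6364


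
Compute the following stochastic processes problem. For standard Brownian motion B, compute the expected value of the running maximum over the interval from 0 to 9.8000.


E(max B(s)) = sqrt(2t/pi)
= sqrt(2*9.8000/pi)
= sqrt(6.2389)
= 2.4978

2.4978


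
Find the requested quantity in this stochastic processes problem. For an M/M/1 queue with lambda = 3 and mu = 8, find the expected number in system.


rho = 3/8 = 0.3750
L = rho/(1-rho)
= 0.3750/0.6250
= 0.6000

0.6000


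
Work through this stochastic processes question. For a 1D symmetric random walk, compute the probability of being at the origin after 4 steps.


P(S(4) = 0) = C(4,2) / 4^2
= 6 / 16
= 0.3750

0.3750


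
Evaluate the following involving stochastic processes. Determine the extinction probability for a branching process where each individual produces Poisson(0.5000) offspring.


Since mu = 0.5000 <= 1, extinction probability = 1.

1.0000


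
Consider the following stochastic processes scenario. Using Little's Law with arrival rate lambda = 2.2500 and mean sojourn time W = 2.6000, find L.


Little's Law: L = lambda * W
= 2.2500 * 2.6000
= 5.8500

5.8500


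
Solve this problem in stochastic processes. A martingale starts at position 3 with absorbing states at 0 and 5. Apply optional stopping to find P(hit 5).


By optional stopping theorem: E(M at tau) = M(0) = 3
P(hit 5)*5 + P(hit 0)*0 = 3
P(hit 5) = (3 - 0)/(5 - 0) = 3/5 = 0.6000

0.6000


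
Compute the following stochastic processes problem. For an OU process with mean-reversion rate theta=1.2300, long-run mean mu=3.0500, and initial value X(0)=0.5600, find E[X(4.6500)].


E[X(t)] = mu + (X(0) - mu)*exp(-theta*t)
= 3.0500 + (0.5600 - 3.0500)*exp(-1.2300*4.6500)
= 3.0500 + -2.4900 * 0.0033
= 3.0418

3.0418


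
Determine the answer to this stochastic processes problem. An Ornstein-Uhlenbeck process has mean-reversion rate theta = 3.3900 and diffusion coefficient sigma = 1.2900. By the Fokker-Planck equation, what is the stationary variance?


Stationary variance = sigma^2 / (2*theta)
= 1.2900^2 / (2*3.3900)
= 1.6641 / 6.7800
= 0.2454

0.2454


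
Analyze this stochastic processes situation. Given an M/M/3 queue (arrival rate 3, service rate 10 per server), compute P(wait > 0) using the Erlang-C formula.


a = lambda/mu = 0.3000
rho = a/c = 0.1000
Erlang-C formula applied:
C(c,a) = 0.0037

0.0037


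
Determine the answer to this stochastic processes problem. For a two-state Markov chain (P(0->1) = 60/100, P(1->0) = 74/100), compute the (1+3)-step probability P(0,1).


P^4 = P^1 * P^3
Computing via matrix multiplication of the transition matrix.
Entry (0,1) of P^4 = 0.4418

0.4418


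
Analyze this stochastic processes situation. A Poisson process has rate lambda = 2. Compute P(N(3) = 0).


P(N(t)=k) = (lambda*t)^k * exp(-lambda*t) / k!
lambda*t = 6
= 6^0 * exp(-6) / 0!
= 1 * 0.0025 / 1
= 0.0025

0.0025


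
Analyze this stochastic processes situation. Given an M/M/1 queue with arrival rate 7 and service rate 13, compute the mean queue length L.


rho = 7/13 = 0.5385
L = rho/(1-rho)
= 0.5385/0.4615
= 1.1667

1.1667


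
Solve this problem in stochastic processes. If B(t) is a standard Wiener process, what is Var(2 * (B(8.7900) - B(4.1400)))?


Var(alpha*(B(t)-B(s))) = alpha^2 * (t-s)
= 2^2 * (8.7900 - 4.1400)
= 4 * 4.6500
= 18.6000

18.6000


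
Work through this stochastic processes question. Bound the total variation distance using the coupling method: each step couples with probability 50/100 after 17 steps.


TV distance bound <= (1-delta)^n
= (1 - 0.5000)^17
= 0.5000^17
= 7.6294e-06

7.6294e-06


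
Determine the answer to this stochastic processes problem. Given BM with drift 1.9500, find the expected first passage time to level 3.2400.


Expected first passage time = a/mu
= 3.2400/1.9500
= 1.6615

1.6615


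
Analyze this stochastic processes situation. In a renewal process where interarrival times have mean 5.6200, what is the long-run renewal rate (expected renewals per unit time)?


Long-run renewal rate = 1/E(X)
= 1/5.6200
= 0.1779

0.1779


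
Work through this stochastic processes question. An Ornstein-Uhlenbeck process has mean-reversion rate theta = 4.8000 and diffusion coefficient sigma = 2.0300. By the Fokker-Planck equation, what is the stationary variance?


Stationary variance = sigma^2 / (2*theta)
= 2.0300^2 / (2*4.8000)
= 4.1209 / 9.6000
= 0.4293

0.4293


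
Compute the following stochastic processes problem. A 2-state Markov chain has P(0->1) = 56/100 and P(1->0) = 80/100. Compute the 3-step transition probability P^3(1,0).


Computing P^3 by matrix multiplication.
P = [[0.4400, 0.5600], [0.8000, 0.2000]]
After raising P to the power 3:
P^3(1,0) = 0.6157

0.6157


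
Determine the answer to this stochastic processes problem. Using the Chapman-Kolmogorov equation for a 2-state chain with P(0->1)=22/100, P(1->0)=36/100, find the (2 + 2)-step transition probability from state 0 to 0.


P^4 = P^2 * P^2
Computing via matrix multiplication of the transition matrix.
Entry (0,0) of P^4 = 0.6325

0.6325


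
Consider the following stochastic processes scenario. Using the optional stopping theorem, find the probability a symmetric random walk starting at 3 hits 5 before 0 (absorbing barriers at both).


By optional stopping theorem: E(M at tau) = M(0) = 3
P(hit 5)*5 + P(hit 0)*0 = 3
P(hit 5) = (3 - 0)/(5 - 0) = 3/5 = 0.6000

0.6000


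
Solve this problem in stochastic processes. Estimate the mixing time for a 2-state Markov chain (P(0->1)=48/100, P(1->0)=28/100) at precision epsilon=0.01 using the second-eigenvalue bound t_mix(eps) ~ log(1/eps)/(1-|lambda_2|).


lambda_2 = |1 - p01 - p10| = |1 - 0.4800 - 0.2800| = 0.2400
t_mix ~ log(1/eps)/(1 - |lambda_2|)
= log(100)/(1 - 0.2400) = 4.6052/0.7600
= 6.0594

6.0594


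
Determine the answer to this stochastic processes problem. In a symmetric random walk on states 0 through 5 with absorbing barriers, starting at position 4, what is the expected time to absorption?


For symmetric RW on 0,...,N with absorbing barriers, E(i) = i*(N-i)
E(4) = 4 * 1 = 4

4


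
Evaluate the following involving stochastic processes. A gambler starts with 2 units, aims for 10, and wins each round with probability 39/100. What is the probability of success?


Gambler's ruin formula:
r = q/p = 0.6100/0.3900 = 1.5641
P(win) = (1 - r^i)/(1 - r^N)
= (1 - 1.5641^2)/(1 - 1.5641^10)
= 0.0167

0.0167


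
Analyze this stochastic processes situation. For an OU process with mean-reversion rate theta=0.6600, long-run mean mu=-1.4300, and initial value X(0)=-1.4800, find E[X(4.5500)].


E[X(t)] = mu + (X(0) - mu)*exp(-theta*t)
= -1.4300 + (-1.4800 - -1.4300)*exp(-0.6600*4.5500)
= -1.4300 + -0.0500 * 0.0496
= -1.4325

-1.4325


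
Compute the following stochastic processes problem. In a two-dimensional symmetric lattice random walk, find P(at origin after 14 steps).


P = C(14,7)^2 / 4^14
= 3432^2 / 268435456
= 11778624 / 268435456
= 0.0439

0.0439


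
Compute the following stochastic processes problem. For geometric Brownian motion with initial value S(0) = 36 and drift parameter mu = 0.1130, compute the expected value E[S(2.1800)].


E[S(t)] = S(0) * exp(mu * t)
= 36 * exp(0.1130 * 2.1800)
= 36 * 1.2793
= 46.0560

46.0560


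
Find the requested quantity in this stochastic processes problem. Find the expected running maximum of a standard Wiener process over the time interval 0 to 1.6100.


E(max B(s)) = sqrt(2t/pi)
= sqrt(2*1.6100/pi)
= sqrt(1.0250)
= 1.0124

1.0124


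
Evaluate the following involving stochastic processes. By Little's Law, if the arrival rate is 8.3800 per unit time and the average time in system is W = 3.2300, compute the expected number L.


Little's Law: L = lambda * W
= 8.3800 * 3.2300
= 27.0674

27.0674


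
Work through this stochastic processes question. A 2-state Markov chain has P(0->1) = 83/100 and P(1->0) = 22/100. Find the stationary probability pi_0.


Stationary distribution: pi_0 = p10/(p01+p10), pi_1 = p01/(p01+p10)
p01 = 0.8300, p10 = 0.2200
pi_0 = 0.2095

0.2095


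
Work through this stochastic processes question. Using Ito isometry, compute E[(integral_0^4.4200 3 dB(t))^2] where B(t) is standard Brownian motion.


By Ito isometry: E[(int f dB)^2] = int f^2 dt
= 3^2 * 4.4200
= 9 * 4.4200 = 39.7800

39.7800


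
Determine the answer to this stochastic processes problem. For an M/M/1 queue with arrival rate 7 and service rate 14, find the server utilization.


rho = lambda/mu
= 7/14
= 0.5000

0.5000


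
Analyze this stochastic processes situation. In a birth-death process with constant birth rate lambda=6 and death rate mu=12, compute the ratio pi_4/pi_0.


For birth-death process, pi_n/pi_0 = (lambda/mu)^n
= (6/12)^4
= 0.0625

0.0625


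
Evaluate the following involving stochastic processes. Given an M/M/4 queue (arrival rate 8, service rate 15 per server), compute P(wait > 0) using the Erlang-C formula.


a = lambda/mu = 0.5333
rho = a/c = 0.1333
Erlang-C formula applied:
C(c,a) = 0.0023

0.0023


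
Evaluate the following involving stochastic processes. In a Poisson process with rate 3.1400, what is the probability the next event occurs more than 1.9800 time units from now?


P(X > t) = exp(-lambda * t)
= exp(-3.1400 * 1.9800)
= exp(-6.2172) = 0.0020

0.0020


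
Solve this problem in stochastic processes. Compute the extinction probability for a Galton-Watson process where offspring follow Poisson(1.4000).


Since mu = 1.4000 > 1, extinction prob q < 1.
Solve s = exp(mu*(s-1)) iteratively.
q = 0.4890

0.4890


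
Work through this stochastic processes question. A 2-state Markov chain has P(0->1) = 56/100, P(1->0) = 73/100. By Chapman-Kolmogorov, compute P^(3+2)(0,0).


P^5 = P^3 * P^2
Computing via matrix multiplication of the transition matrix.
Entry (0,0) of P^5 = 0.5650

0.5650


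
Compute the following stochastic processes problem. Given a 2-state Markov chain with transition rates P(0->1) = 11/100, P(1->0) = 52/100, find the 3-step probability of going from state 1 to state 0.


Computing P^3 by matrix multiplication.
P = [[0.8900, 0.1100], [0.5200, 0.4800]]
After raising P to the power 3:
P^3(1,0) = 0.7836

0.7836


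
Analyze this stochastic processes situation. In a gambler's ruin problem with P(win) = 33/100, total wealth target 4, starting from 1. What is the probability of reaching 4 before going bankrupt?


Gambler's ruin formula:
r = q/p = 0.6700/0.3300 = 2.0303
P(win) = (1 - r^i)/(1 - r^N)
= (1 - 2.0303^1)/(1 - 2.0303^4)
= 0.0644

0.0644


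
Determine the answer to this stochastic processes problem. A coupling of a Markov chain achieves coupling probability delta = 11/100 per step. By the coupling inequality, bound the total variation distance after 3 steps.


TV distance bound <= (1-delta)^n
= (1 - 0.1100)^3
= 0.8900^3
= 0.7050

0.7050


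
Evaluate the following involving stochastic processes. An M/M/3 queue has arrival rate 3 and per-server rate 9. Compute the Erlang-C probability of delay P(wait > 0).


a = lambda/mu = 0.3333
rho = a/c = 0.1111
Erlang-C formula applied:
C(c,a) = 0.0050

0.0050


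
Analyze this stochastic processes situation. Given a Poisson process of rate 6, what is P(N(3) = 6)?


P(N(t)=k) = (lambda*t)^k * exp(-lambda*t) / k!
lambda*t = 18
= 18^6 * exp(-18) / 6!
= 34012224 * 1.5230e-08 / 720
= 7.1945e-04

7.1945e-04


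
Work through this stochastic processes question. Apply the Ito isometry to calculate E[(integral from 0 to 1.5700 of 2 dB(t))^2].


By Ito isometry: E[(int f dB)^2] = int f^2 dt
= 2^2 * 1.5700
= 4 * 1.5700 = 6.2800

6.2800


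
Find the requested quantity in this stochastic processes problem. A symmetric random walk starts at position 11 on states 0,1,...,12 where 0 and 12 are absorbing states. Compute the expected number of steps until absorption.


For symmetric RW on 0,...,N with absorbing barriers, E(i) = i*(N-i)
E(11) = 11 * 1 = 11

11


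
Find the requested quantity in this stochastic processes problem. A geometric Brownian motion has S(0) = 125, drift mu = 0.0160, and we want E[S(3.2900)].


E[S(t)] = S(0) * exp(mu * t)
= 125 * exp(0.0160 * 3.2900)
= 125 * 1.0541
= 131.7563

131.7563


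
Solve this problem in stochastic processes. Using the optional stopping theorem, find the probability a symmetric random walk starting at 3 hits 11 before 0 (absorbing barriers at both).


By optional stopping theorem: E(M at tau) = M(0) = 3
P(hit 11)*11 + P(hit 0)*0 = 3
P(hit 11) = (3 - 0)/(11 - 0) = 3/11 = 0.2727

0.2727


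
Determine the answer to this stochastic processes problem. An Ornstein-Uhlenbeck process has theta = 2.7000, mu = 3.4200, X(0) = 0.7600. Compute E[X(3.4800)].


E[X(t)] = mu + (X(0) - mu)*exp(-theta*t)
= 3.4200 + (0.7600 - 3.4200)*exp(-2.7000*3.4800)
= 3.4200 + -2.6600 * 8.3056e-05
= 3.4198

3.4198


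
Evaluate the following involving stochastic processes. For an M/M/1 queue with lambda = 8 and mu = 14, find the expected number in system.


rho = 8/14 = 0.5714
L = rho/(1-rho)
= 0.5714/0.4286
= 1.3333

1.3333


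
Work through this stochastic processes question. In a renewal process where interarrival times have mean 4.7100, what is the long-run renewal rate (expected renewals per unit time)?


Long-run renewal rate = 1/E(X)
= 1/4.7100
= 0.2123

0.2123


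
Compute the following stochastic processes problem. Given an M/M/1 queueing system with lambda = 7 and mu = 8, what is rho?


rho = lambda/mu
= 7/8
= 0.8750

0.8750


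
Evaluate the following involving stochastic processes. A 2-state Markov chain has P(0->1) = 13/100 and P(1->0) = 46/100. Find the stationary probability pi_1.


Stationary distribution: pi_0 = p10/(p01+p10), pi_1 = p01/(p01+p10)
p01 = 0.1300, p10 = 0.4600
pi_1 = 0.2203

0.2203


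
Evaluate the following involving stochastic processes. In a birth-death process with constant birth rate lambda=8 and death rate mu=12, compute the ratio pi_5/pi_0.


For birth-death process, pi_n/pi_0 = (lambda/mu)^n
= (8/12)^5
= 0.1317

0.1317
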